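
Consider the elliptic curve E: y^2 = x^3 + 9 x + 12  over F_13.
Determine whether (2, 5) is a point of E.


Check whether y^2 = x^3 + 9 x + 12 (mod 13) for (x, y) = (2, 5).
LHS: y^2 = 5^2 mod 13 = 12
RHS: x^3 + 9 x + 12 = 2^3 + 9*2 + 12 mod 13 = 12
LHS = RHS

Yes, on the curve


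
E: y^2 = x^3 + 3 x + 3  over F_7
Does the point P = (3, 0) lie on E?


Check whether y^2 = x^3 + 3 x + 3 (mod 7) for (x, y) = (3, 0).
LHS: y^2 = 0^2 mod 7 = 0
RHS: x^3 + 3 x + 3 = 3^3 + 3*3 + 3 mod 7 = 4
LHS != RHS

No, not on the curve


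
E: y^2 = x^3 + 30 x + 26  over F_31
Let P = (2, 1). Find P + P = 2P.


Doubling: s = (3 x1^2 + a) / (2 y1)
s = (3*2^2 + 30) / (2*1) mod 31 = 21
x3 = s^2 - 2 x1 mod 31 = 21^2 - 2*2 = 3
y3 = s (x1 - x3) - y1 mod 31 = 21 * (2 - 3) - 1 = 9

2P = (3, 9)


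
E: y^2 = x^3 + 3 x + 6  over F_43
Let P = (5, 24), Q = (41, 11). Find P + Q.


P != Q, so use the chord formula.
s = (y2 - y1) / (x2 - x1) = (30) / (36) mod 43 = 8
x3 = s^2 - x1 - x2 mod 43 = 8^2 - 5 - 41 = 18
y3 = s (x1 - x3) - y1 mod 43 = 8 * (5 - 18) - 24 = 1

P + Q = (18, 1)


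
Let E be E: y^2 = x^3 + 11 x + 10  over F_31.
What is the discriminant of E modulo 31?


4 a^3 + 27 b^2 = 4*11^3 + 27*10^2 = 5324 + 2700 = 8024
Delta = -16 * (8024) = -128384
Delta mod 31 = 18

Delta = 18 (mod 31)


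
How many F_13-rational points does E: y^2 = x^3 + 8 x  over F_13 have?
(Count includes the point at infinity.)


For each x in F_13, count y with y^2 = x^3 + 8 x + 0 mod 13:
  x = 0: RHS = 0, y in [0]  -> 1 point(s)
  x = 1: RHS = 9, y in [3, 10]  -> 2 point(s)
  x = 3: RHS = 12, y in [5, 8]  -> 2 point(s)
  x = 5: RHS = 9, y in [3, 10]  -> 2 point(s)
  x = 6: RHS = 4, y in [2, 11]  -> 2 point(s)
  x = 7: RHS = 9, y in [3, 10]  -> 2 point(s)
  x = 8: RHS = 4, y in [2, 11]  -> 2 point(s)
  x = 10: RHS = 1, y in [1, 12]  -> 2 point(s)
  x = 12: RHS = 4, y in [2, 11]  -> 2 point(s)
Affine points: 17. Add the point at infinity: total = 18.

#E(F_13) = 18


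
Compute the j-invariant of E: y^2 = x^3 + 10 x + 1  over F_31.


Delta = -16(4 a^3 + 27 b^2) mod 31 = 17
-1728 * (4 a)^3 = -1728 * (4*10)^3 mod 31 = 4
j = 4 * 17^(-1) mod 31 = 13

j = 13 (mod 31)


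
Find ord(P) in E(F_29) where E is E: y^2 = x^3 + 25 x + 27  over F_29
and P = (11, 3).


Compute successive multiples of P until we hit O:
  1P = (11, 3)
  2P = (16, 12)
  3P = (18, 25)
  4P = (1, 16)
  5P = (1, 13)
  6P = (18, 4)
  7P = (16, 17)
  8P = (11, 26)
  ... (continuing to 9P)
  9P = O

ord(P) = 9


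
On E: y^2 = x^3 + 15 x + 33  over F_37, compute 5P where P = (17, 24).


k = 5 = 101_2 (binary, LSB first: 101)
Double-and-add from P = (17, 24):
  bit 0 = 1: acc = O + (17, 24) = (17, 24)
  bit 1 = 0: acc unchanged = (17, 24)
  bit 2 = 1: acc = (17, 24) + (18, 17) = (14, 29)

5P = (14, 29)


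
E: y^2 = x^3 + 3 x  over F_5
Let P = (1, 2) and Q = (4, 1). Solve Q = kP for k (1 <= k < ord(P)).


Enumerate multiples of P until we hit Q = (4, 1):
  1P = (1, 2)
  2P = (4, 1)
Match found at i = 2.

k = 2


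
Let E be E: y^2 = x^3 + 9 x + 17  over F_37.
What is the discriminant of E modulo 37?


4 a^3 + 27 b^2 = 4*9^3 + 27*17^2 = 2916 + 7803 = 10719
Delta = -16 * (10719) = -171504
Delta mod 37 = 28

Delta = 28 (mod 37)


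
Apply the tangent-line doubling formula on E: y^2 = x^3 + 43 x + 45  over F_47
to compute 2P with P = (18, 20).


Doubling: s = (3 x1^2 + a) / (2 y1)
s = (3*18^2 + 43) / (2*20) mod 47 = 43
x3 = s^2 - 2 x1 mod 47 = 43^2 - 2*18 = 27
y3 = s (x1 - x3) - y1 mod 47 = 43 * (18 - 27) - 20 = 16

2P = (27, 16)


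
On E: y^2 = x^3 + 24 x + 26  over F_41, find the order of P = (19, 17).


Compute successive multiples of P until we hit O:
  1P = (19, 17)
  2P = (3, 24)
  3P = (28, 10)
  4P = (27, 12)
  5P = (5, 5)
  6P = (1, 16)
  7P = (31, 37)
  8P = (12, 22)
  ... (continuing to 36P)
  36P = O

ord(P) = 36


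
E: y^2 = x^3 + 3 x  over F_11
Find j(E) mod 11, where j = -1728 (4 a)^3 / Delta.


Delta = -16(4 a^3 + 27 b^2) mod 11 = 10
-1728 * (4 a)^3 = -1728 * (4*3)^3 mod 11 = 10
j = 10 * 10^(-1) mod 11 = 1

j = 1 (mod 11)


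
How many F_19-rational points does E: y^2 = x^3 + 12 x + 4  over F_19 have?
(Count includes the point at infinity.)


For each x in F_19, count y with y^2 = x^3 + 12 x + 4 mod 19:
  x = 0: RHS = 4, y in [2, 17]  -> 2 point(s)
  x = 1: RHS = 17, y in [6, 13]  -> 2 point(s)
  x = 2: RHS = 17, y in [6, 13]  -> 2 point(s)
  x = 6: RHS = 7, y in [8, 11]  -> 2 point(s)
  x = 8: RHS = 4, y in [2, 17]  -> 2 point(s)
  x = 9: RHS = 5, y in [9, 10]  -> 2 point(s)
  x = 11: RHS = 4, y in [2, 17]  -> 2 point(s)
  x = 13: RHS = 1, y in [1, 18]  -> 2 point(s)
  x = 14: RHS = 9, y in [3, 16]  -> 2 point(s)
  x = 15: RHS = 6, y in [5, 14]  -> 2 point(s)
  x = 16: RHS = 17, y in [6, 13]  -> 2 point(s)
Affine points: 22. Add the point at infinity: total = 23.

#E(F_19) = 23


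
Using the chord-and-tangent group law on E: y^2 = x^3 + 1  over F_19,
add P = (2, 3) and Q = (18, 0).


P != Q, so use the chord formula.
s = (y2 - y1) / (x2 - x1) = (16) / (16) mod 19 = 1
x3 = s^2 - x1 - x2 mod 19 = 1^2 - 2 - 18 = 0
y3 = s (x1 - x3) - y1 mod 19 = 1 * (2 - 0) - 3 = 18

P + Q = (0, 18)


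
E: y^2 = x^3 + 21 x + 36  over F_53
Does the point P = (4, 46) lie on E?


Check whether y^2 = x^3 + 21 x + 36 (mod 53) for (x, y) = (4, 46).
LHS: y^2 = 46^2 mod 53 = 49
RHS: x^3 + 21 x + 36 = 4^3 + 21*4 + 36 mod 53 = 25
LHS != RHS

No, not on the curve


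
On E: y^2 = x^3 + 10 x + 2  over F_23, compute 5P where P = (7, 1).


k = 5 = 101_2 (binary, LSB first: 101)
Double-and-add from P = (7, 1):
  bit 0 = 1: acc = O + (7, 1) = (7, 1)
  bit 1 = 0: acc unchanged = (7, 1)
  bit 2 = 1: acc = (7, 1) + (3, 17) = (6, 18)

5P = (6, 18)


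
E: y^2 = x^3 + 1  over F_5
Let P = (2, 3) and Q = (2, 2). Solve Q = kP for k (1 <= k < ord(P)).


Enumerate multiples of P until we hit Q = (2, 2):
  1P = (2, 3)
  2P = (0, 1)
  3P = (4, 0)
  4P = (0, 4)
  5P = (2, 2)
Match found at i = 5.

k = 5


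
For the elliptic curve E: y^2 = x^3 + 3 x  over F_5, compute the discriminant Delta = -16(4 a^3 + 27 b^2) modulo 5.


4 a^3 + 27 b^2 = 4*3^3 + 27*0^2 = 108 + 0 = 108
Delta = -16 * (108) = -1728
Delta mod 5 = 2

Delta = 2 (mod 5)


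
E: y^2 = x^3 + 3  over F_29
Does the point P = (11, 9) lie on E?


Check whether y^2 = x^3 + 0 x + 3 (mod 29) for (x, y) = (11, 9).
LHS: y^2 = 9^2 mod 29 = 23
RHS: x^3 + 0 x + 3 = 11^3 + 0*11 + 3 mod 29 = 0
LHS != RHS

No, not on the curve


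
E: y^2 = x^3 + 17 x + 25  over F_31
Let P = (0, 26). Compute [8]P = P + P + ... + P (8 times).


k = 8 = 1000_2 (binary, LSB first: 0001)
Double-and-add from P = (0, 26):
  bit 0 = 0: acc unchanged = O
  bit 1 = 0: acc unchanged = O
  bit 2 = 0: acc unchanged = O
  bit 3 = 1: acc = O + (3, 14) = (3, 14)

8P = (3, 14)


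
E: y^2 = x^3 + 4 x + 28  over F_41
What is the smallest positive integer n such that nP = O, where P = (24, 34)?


Compute successive multiples of P until we hit O:
  1P = (24, 34)
  2P = (32, 1)
  3P = (27, 4)
  4P = (8, 11)
  5P = (25, 3)
  6P = (10, 24)
  7P = (5, 3)
  8P = (20, 20)
  ... (continuing to 30P)
  30P = O

ord(P) = 30


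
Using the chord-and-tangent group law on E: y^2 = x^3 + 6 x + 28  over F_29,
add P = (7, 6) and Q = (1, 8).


P != Q, so use the chord formula.
s = (y2 - y1) / (x2 - x1) = (2) / (23) mod 29 = 19
x3 = s^2 - x1 - x2 mod 29 = 19^2 - 7 - 1 = 5
y3 = s (x1 - x3) - y1 mod 29 = 19 * (7 - 5) - 6 = 3

P + Q = (5, 3)


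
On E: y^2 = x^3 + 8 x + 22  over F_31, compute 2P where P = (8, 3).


Doubling: s = (3 x1^2 + a) / (2 y1)
s = (3*8^2 + 8) / (2*3) mod 31 = 23
x3 = s^2 - 2 x1 mod 31 = 23^2 - 2*8 = 17
y3 = s (x1 - x3) - y1 mod 31 = 23 * (8 - 17) - 3 = 7

2P = (17, 7)


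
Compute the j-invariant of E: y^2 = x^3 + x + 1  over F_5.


Delta = -16(4 a^3 + 27 b^2) mod 5 = 4
-1728 * (4 a)^3 = -1728 * (4*1)^3 mod 5 = 3
j = 3 * 4^(-1) mod 5 = 2

j = 2 (mod 5)


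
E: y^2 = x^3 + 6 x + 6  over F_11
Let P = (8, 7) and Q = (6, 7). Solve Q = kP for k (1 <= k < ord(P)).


Enumerate multiples of P until we hit Q = (6, 7):
  1P = (8, 7)
  2P = (6, 4)
  3P = (2, 2)
  4P = (2, 9)
  5P = (6, 7)
Match found at i = 5.

k = 5


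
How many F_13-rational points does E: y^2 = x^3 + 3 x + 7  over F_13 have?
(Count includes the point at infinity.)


For each x in F_13, count y with y^2 = x^3 + 3 x + 7 mod 13:
  x = 3: RHS = 4, y in [2, 11]  -> 2 point(s)
  x = 5: RHS = 4, y in [2, 11]  -> 2 point(s)
  x = 8: RHS = 10, y in [6, 7]  -> 2 point(s)
  x = 9: RHS = 9, y in [3, 10]  -> 2 point(s)
  x = 10: RHS = 10, y in [6, 7]  -> 2 point(s)
  x = 12: RHS = 3, y in [4, 9]  -> 2 point(s)
Affine points: 12. Add the point at infinity: total = 13.

#E(F_13) = 13


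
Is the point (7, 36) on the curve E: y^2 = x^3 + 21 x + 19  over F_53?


Check whether y^2 = x^3 + 21 x + 19 (mod 53) for (x, y) = (7, 36).
LHS: y^2 = 36^2 mod 53 = 24
RHS: x^3 + 21 x + 19 = 7^3 + 21*7 + 19 mod 53 = 32
LHS != RHS

No, not on the curve


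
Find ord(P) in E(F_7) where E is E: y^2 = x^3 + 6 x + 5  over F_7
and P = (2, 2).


Compute successive multiples of P until we hit O:
  1P = (2, 2)
  2P = (4, 3)
  3P = (3, 1)
  4P = (3, 6)
  5P = (4, 4)
  6P = (2, 5)
  7P = O

ord(P) = 7


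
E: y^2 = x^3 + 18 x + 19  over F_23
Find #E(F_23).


For each x in F_23, count y with y^2 = x^3 + 18 x + 19 mod 23:
  x = 3: RHS = 8, y in [10, 13]  -> 2 point(s)
  x = 5: RHS = 4, y in [2, 21]  -> 2 point(s)
  x = 8: RHS = 8, y in [10, 13]  -> 2 point(s)
  x = 9: RHS = 13, y in [6, 17]  -> 2 point(s)
  x = 10: RHS = 3, y in [7, 16]  -> 2 point(s)
  x = 12: RHS = 8, y in [10, 13]  -> 2 point(s)
  x = 13: RHS = 12, y in [9, 14]  -> 2 point(s)
  x = 14: RHS = 2, y in [5, 18]  -> 2 point(s)
  x = 22: RHS = 0, y in [0]  -> 1 point(s)
Affine points: 17. Add the point at infinity: total = 18.

#E(F_23) = 18


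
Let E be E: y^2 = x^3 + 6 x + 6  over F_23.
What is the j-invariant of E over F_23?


Delta = -16(4 a^3 + 27 b^2) mod 23 = 18
-1728 * (4 a)^3 = -1728 * (4*6)^3 mod 23 = 20
j = 20 * 18^(-1) mod 23 = 19

j = 19 (mod 23)


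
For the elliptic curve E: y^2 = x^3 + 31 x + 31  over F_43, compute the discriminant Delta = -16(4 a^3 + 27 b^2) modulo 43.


4 a^3 + 27 b^2 = 4*31^3 + 27*31^2 = 119164 + 25947 = 145111
Delta = -16 * (145111) = -2321776
Delta mod 43 = 9

Delta = 9 (mod 43)


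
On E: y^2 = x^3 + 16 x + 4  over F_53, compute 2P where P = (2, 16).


Doubling: s = (3 x1^2 + a) / (2 y1)
s = (3*2^2 + 16) / (2*16) mod 53 = 34
x3 = s^2 - 2 x1 mod 53 = 34^2 - 2*2 = 39
y3 = s (x1 - x3) - y1 mod 53 = 34 * (2 - 39) - 16 = 51

2P = (39, 51)


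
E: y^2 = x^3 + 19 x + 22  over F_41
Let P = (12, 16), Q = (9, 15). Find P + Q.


P != Q, so use the chord formula.
s = (y2 - y1) / (x2 - x1) = (40) / (38) mod 41 = 14
x3 = s^2 - x1 - x2 mod 41 = 14^2 - 12 - 9 = 11
y3 = s (x1 - x3) - y1 mod 41 = 14 * (12 - 11) - 16 = 39

P + Q = (11, 39)


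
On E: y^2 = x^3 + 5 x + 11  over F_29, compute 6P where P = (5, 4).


k = 6 = 110_2 (binary, LSB first: 011)
Double-and-add from P = (5, 4):
  bit 0 = 0: acc unchanged = O
  bit 1 = 1: acc = O + (3, 16) = (3, 16)
  bit 2 = 1: acc = (3, 16) + (24, 21) = (11, 18)

6P = (11, 18)


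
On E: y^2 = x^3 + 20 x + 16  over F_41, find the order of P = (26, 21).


Compute successive multiples of P until we hit O:
  1P = (26, 21)
  2P = (34, 36)
  3P = (30, 33)
  4P = (35, 34)
  5P = (16, 39)
  6P = (17, 12)
  7P = (40, 6)
  8P = (32, 3)
  ... (continuing to 18P)
  18P = O

ord(P) = 18


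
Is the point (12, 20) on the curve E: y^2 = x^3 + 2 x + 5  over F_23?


Check whether y^2 = x^3 + 2 x + 5 (mod 23) for (x, y) = (12, 20).
LHS: y^2 = 20^2 mod 23 = 9
RHS: x^3 + 2 x + 5 = 12^3 + 2*12 + 5 mod 23 = 9
LHS = RHS

Yes, on the curve


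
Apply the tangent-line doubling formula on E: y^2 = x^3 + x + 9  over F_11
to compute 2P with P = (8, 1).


Doubling: s = (3 x1^2 + a) / (2 y1)
s = (3*8^2 + 1) / (2*1) mod 11 = 3
x3 = s^2 - 2 x1 mod 11 = 3^2 - 2*8 = 4
y3 = s (x1 - x3) - y1 mod 11 = 3 * (8 - 4) - 1 = 0

2P = (4, 0)


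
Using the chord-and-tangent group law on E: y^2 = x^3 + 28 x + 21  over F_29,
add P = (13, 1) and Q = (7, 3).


P != Q, so use the chord formula.
s = (y2 - y1) / (x2 - x1) = (2) / (23) mod 29 = 19
x3 = s^2 - x1 - x2 mod 29 = 19^2 - 13 - 7 = 22
y3 = s (x1 - x3) - y1 mod 29 = 19 * (13 - 22) - 1 = 2

P + Q = (22, 2)


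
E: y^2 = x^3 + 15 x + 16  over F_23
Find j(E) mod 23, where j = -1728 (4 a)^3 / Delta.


Delta = -16(4 a^3 + 27 b^2) mod 23 = 8
-1728 * (4 a)^3 = -1728 * (4*15)^3 mod 23 = 2
j = 2 * 8^(-1) mod 23 = 6

j = 6 (mod 23)


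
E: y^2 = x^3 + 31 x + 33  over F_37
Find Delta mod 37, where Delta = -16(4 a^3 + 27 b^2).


4 a^3 + 27 b^2 = 4*31^3 + 27*33^2 = 119164 + 29403 = 148567
Delta = -16 * (148567) = -2377072
Delta mod 37 = 30

Delta = 30 (mod 37)


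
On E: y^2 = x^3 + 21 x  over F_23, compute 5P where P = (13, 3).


k = 5 = 101_2 (binary, LSB first: 101)
Double-and-add from P = (13, 3):
  bit 0 = 1: acc = O + (13, 3) = (13, 3)
  bit 1 = 0: acc unchanged = (13, 3)
  bit 2 = 1: acc = (13, 3) + (13, 3) = (13, 20)

5P = (13, 20)


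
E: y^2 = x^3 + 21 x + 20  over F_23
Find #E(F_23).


For each x in F_23, count y with y^2 = x^3 + 21 x + 20 mod 23:
  x = 2: RHS = 1, y in [1, 22]  -> 2 point(s)
  x = 3: RHS = 18, y in [8, 15]  -> 2 point(s)
  x = 7: RHS = 4, y in [2, 21]  -> 2 point(s)
  x = 9: RHS = 18, y in [8, 15]  -> 2 point(s)
  x = 11: RHS = 18, y in [8, 15]  -> 2 point(s)
  x = 13: RHS = 6, y in [11, 12]  -> 2 point(s)
  x = 16: RHS = 13, y in [6, 17]  -> 2 point(s)
  x = 17: RHS = 0, y in [0]  -> 1 point(s)
  x = 21: RHS = 16, y in [4, 19]  -> 2 point(s)
Affine points: 17. Add the point at infinity: total = 18.

#E(F_23) = 18


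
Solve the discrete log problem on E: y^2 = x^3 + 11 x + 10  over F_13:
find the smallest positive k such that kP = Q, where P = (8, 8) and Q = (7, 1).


Enumerate multiples of P until we hit Q = (7, 1):
  1P = (8, 8)
  2P = (7, 12)
  3P = (1, 3)
  4P = (0, 7)
  5P = (4, 12)
  6P = (2, 12)
  7P = (2, 1)
  8P = (4, 1)
  9P = (0, 6)
  10P = (1, 10)
  11P = (7, 1)
Match found at i = 11.

k = 11


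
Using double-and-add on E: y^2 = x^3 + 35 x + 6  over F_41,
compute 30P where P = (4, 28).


k = 30 = 11110_2 (binary, LSB first: 01111)
Double-and-add from P = (4, 28):
  bit 0 = 0: acc unchanged = O
  bit 1 = 1: acc = O + (31, 3) = (31, 3)
  bit 2 = 1: acc = (31, 3) + (2, 24) = (29, 21)
  bit 3 = 1: acc = (29, 21) + (21, 30) = (7, 26)
  bit 4 = 1: acc = (7, 26) + (1, 40) = (2, 17)

30P = (2, 17)


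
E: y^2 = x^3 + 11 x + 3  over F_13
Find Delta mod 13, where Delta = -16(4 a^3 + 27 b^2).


4 a^3 + 27 b^2 = 4*11^3 + 27*3^2 = 5324 + 243 = 5567
Delta = -16 * (5567) = -89072
Delta mod 13 = 4

Delta = 4 (mod 13)


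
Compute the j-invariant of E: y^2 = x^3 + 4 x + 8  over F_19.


Delta = -16(4 a^3 + 27 b^2) mod 19 = 5
-1728 * (4 a)^3 = -1728 * (4*4)^3 mod 19 = 11
j = 11 * 5^(-1) mod 19 = 6

j = 6 (mod 19)


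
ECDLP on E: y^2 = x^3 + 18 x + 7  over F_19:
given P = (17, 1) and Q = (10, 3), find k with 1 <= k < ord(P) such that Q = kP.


Enumerate multiples of P until we hit Q = (10, 3):
  1P = (17, 1)
  2P = (1, 11)
  3P = (10, 16)
  4P = (9, 9)
  5P = (13, 14)
  6P = (15, 2)
  7P = (11, 15)
  8P = (7, 1)
  9P = (14, 18)
  10P = (18, 11)
  11P = (8, 13)
  12P = (0, 8)
  13P = (0, 11)
  14P = (8, 6)
  15P = (18, 8)
  16P = (14, 1)
  17P = (7, 18)
  18P = (11, 4)
  19P = (15, 17)
  20P = (13, 5)
  21P = (9, 10)
  22P = (10, 3)
Match found at i = 22.

k = 22


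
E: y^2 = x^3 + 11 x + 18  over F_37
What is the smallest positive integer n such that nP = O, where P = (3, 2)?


Compute successive multiples of P until we hit O:
  1P = (3, 2)
  2P = (1, 17)
  3P = (6, 2)
  4P = (28, 35)
  5P = (2, 23)
  6P = (29, 26)
  7P = (33, 13)
  8P = (8, 27)
  ... (continuing to 37P)
  37P = O

ord(P) = 37


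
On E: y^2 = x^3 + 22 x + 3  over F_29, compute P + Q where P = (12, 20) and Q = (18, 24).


P != Q, so use the chord formula.
s = (y2 - y1) / (x2 - x1) = (4) / (6) mod 29 = 20
x3 = s^2 - x1 - x2 mod 29 = 20^2 - 12 - 18 = 22
y3 = s (x1 - x3) - y1 mod 29 = 20 * (12 - 22) - 20 = 12

P + Q = (22, 12)


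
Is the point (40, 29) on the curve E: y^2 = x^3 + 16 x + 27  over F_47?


Check whether y^2 = x^3 + 16 x + 27 (mod 47) for (x, y) = (40, 29).
LHS: y^2 = 29^2 mod 47 = 42
RHS: x^3 + 16 x + 27 = 40^3 + 16*40 + 27 mod 47 = 42
LHS = RHS

Yes, on the curve


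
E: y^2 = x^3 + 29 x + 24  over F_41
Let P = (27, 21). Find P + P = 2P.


Doubling: s = (3 x1^2 + a) / (2 y1)
s = (3*27^2 + 29) / (2*21) mod 41 = 2
x3 = s^2 - 2 x1 mod 41 = 2^2 - 2*27 = 32
y3 = s (x1 - x3) - y1 mod 41 = 2 * (27 - 32) - 21 = 10

2P = (32, 10)


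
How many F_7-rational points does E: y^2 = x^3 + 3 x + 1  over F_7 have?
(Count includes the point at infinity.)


For each x in F_7, count y with y^2 = x^3 + 3 x + 1 mod 7:
  x = 0: RHS = 1, y in [1, 6]  -> 2 point(s)
  x = 2: RHS = 1, y in [1, 6]  -> 2 point(s)
  x = 3: RHS = 2, y in [3, 4]  -> 2 point(s)
  x = 4: RHS = 0, y in [0]  -> 1 point(s)
  x = 5: RHS = 1, y in [1, 6]  -> 2 point(s)
  x = 6: RHS = 4, y in [2, 5]  -> 2 point(s)
Affine points: 11. Add the point at infinity: total = 12.

#E(F_7) = 12


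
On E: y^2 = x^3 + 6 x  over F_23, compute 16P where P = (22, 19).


k = 16 = 10000_2 (binary, LSB first: 00001)
Double-and-add from P = (22, 19):
  bit 0 = 0: acc unchanged = O
  bit 1 = 0: acc unchanged = O
  bit 2 = 0: acc unchanged = O
  bit 3 = 0: acc unchanged = O
  bit 4 = 1: acc = O + (9, 1) = (9, 1)

16P = (9, 1)


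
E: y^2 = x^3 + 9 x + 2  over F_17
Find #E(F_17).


For each x in F_17, count y with y^2 = x^3 + 9 x + 2 mod 17:
  x = 0: RHS = 2, y in [6, 11]  -> 2 point(s)
  x = 4: RHS = 0, y in [0]  -> 1 point(s)
  x = 5: RHS = 2, y in [6, 11]  -> 2 point(s)
  x = 6: RHS = 0, y in [0]  -> 1 point(s)
  x = 7: RHS = 0, y in [0]  -> 1 point(s)
  x = 8: RHS = 8, y in [5, 12]  -> 2 point(s)
  x = 9: RHS = 13, y in [8, 9]  -> 2 point(s)
  x = 10: RHS = 4, y in [2, 15]  -> 2 point(s)
  x = 11: RHS = 4, y in [2, 15]  -> 2 point(s)
  x = 12: RHS = 2, y in [6, 11]  -> 2 point(s)
  x = 13: RHS = 4, y in [2, 15]  -> 2 point(s)
  x = 14: RHS = 16, y in [4, 13]  -> 2 point(s)
  x = 16: RHS = 9, y in [3, 14]  -> 2 point(s)
Affine points: 23. Add the point at infinity: total = 24.

#E(F_17) = 24


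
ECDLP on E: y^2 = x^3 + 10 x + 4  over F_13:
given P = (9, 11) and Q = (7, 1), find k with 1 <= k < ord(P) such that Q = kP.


Enumerate multiples of P until we hit Q = (7, 1):
  1P = (9, 11)
  2P = (7, 12)
  3P = (7, 1)
Match found at i = 3.

k = 3


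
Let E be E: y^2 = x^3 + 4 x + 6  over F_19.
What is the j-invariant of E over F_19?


Delta = -16(4 a^3 + 27 b^2) mod 19 = 17
-1728 * (4 a)^3 = -1728 * (4*4)^3 mod 19 = 11
j = 11 * 17^(-1) mod 19 = 4

j = 4 (mod 19)


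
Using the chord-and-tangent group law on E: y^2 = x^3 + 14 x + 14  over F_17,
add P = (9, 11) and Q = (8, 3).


P != Q, so use the chord formula.
s = (y2 - y1) / (x2 - x1) = (9) / (16) mod 17 = 8
x3 = s^2 - x1 - x2 mod 17 = 8^2 - 9 - 8 = 13
y3 = s (x1 - x3) - y1 mod 17 = 8 * (9 - 13) - 11 = 8

P + Q = (13, 8)


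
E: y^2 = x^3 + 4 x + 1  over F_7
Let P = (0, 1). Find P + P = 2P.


Doubling: s = (3 x1^2 + a) / (2 y1)
s = (3*0^2 + 4) / (2*1) mod 7 = 2
x3 = s^2 - 2 x1 mod 7 = 2^2 - 2*0 = 4
y3 = s (x1 - x3) - y1 mod 7 = 2 * (0 - 4) - 1 = 5

2P = (4, 5)


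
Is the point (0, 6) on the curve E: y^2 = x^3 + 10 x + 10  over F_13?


Check whether y^2 = x^3 + 10 x + 10 (mod 13) for (x, y) = (0, 6).
LHS: y^2 = 6^2 mod 13 = 10
RHS: x^3 + 10 x + 10 = 0^3 + 10*0 + 10 mod 13 = 10
LHS = RHS

Yes, on the curve


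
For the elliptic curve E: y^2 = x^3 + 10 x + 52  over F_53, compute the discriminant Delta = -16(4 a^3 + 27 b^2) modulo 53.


4 a^3 + 27 b^2 = 4*10^3 + 27*52^2 = 4000 + 73008 = 77008
Delta = -16 * (77008) = -1232128
Delta mod 53 = 16

Delta = 16 (mod 53)


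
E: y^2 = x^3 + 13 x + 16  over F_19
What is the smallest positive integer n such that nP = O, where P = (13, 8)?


Compute successive multiples of P until we hit O:
  1P = (13, 8)
  2P = (9, 8)
  3P = (16, 11)
  4P = (10, 14)
  5P = (0, 4)
  6P = (17, 1)
  7P = (17, 18)
  8P = (0, 15)
  ... (continuing to 13P)
  13P = O

ord(P) = 13


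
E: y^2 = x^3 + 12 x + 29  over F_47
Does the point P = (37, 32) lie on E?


Check whether y^2 = x^3 + 12 x + 29 (mod 47) for (x, y) = (37, 32).
LHS: y^2 = 32^2 mod 47 = 37
RHS: x^3 + 12 x + 29 = 37^3 + 12*37 + 29 mod 47 = 37
LHS = RHS

Yes, on the curve


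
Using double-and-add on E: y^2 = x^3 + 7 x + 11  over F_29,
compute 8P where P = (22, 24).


k = 8 = 1000_2 (binary, LSB first: 0001)
Double-and-add from P = (22, 24):
  bit 0 = 0: acc unchanged = O
  bit 1 = 0: acc unchanged = O
  bit 2 = 0: acc unchanged = O
  bit 3 = 1: acc = O + (25, 8) = (25, 8)

8P = (25, 8)


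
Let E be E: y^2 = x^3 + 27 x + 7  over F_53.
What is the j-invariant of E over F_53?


Delta = -16(4 a^3 + 27 b^2) mod 53 = 24
-1728 * (4 a)^3 = -1728 * (4*27)^3 mod 53 = 9
j = 9 * 24^(-1) mod 53 = 7

j = 7 (mod 53)


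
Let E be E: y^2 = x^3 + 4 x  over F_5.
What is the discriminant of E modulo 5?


4 a^3 + 27 b^2 = 4*4^3 + 27*0^2 = 256 + 0 = 256
Delta = -16 * (256) = -4096
Delta mod 5 = 4

Delta = 4 (mod 5)


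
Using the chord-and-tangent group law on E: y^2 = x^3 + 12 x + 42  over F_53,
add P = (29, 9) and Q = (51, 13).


P != Q, so use the chord formula.
s = (y2 - y1) / (x2 - x1) = (4) / (22) mod 53 = 5
x3 = s^2 - x1 - x2 mod 53 = 5^2 - 29 - 51 = 51
y3 = s (x1 - x3) - y1 mod 53 = 5 * (29 - 51) - 9 = 40

P + Q = (51, 40)


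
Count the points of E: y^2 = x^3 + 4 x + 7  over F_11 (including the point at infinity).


For each x in F_11, count y with y^2 = x^3 + 4 x + 7 mod 11:
  x = 1: RHS = 1, y in [1, 10]  -> 2 point(s)
  x = 2: RHS = 1, y in [1, 10]  -> 2 point(s)
  x = 5: RHS = 9, y in [3, 8]  -> 2 point(s)
  x = 6: RHS = 5, y in [4, 7]  -> 2 point(s)
  x = 7: RHS = 4, y in [2, 9]  -> 2 point(s)
  x = 8: RHS = 1, y in [1, 10]  -> 2 point(s)
Affine points: 12. Add the point at infinity: total = 13.

#E(F_11) = 13


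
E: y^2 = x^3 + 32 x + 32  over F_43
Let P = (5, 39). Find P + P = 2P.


Doubling: s = (3 x1^2 + a) / (2 y1)
s = (3*5^2 + 32) / (2*39) mod 43 = 35
x3 = s^2 - 2 x1 mod 43 = 35^2 - 2*5 = 11
y3 = s (x1 - x3) - y1 mod 43 = 35 * (5 - 11) - 39 = 9

2P = (11, 9)


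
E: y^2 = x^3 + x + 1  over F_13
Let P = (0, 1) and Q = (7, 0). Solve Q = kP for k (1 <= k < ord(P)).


Enumerate multiples of P until we hit Q = (7, 0):
  1P = (0, 1)
  2P = (10, 7)
  3P = (7, 0)
Match found at i = 3.

k = 3


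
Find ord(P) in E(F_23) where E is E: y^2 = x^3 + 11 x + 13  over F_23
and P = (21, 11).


Compute successive multiples of P until we hit O:
  1P = (21, 11)
  2P = (4, 12)
  3P = (14, 17)
  4P = (0, 17)
  5P = (11, 19)
  6P = (22, 22)
  7P = (9, 6)
  8P = (1, 5)
  ... (continuing to 21P)
  21P = O

ord(P) = 21


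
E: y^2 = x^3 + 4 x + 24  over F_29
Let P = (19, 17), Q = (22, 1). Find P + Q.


P != Q, so use the chord formula.
s = (y2 - y1) / (x2 - x1) = (13) / (3) mod 29 = 14
x3 = s^2 - x1 - x2 mod 29 = 14^2 - 19 - 22 = 10
y3 = s (x1 - x3) - y1 mod 29 = 14 * (19 - 10) - 17 = 22

P + Q = (10, 22)


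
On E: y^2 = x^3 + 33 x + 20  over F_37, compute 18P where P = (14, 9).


k = 18 = 10010_2 (binary, LSB first: 01001)
Double-and-add from P = (14, 9):
  bit 0 = 0: acc unchanged = O
  bit 1 = 1: acc = O + (6, 8) = (6, 8)
  bit 2 = 0: acc unchanged = (6, 8)
  bit 3 = 0: acc unchanged = (6, 8)
  bit 4 = 1: acc = (6, 8) + (24, 13) = (33, 3)

18P = (33, 3)


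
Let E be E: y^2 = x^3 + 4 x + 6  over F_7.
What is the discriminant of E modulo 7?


4 a^3 + 27 b^2 = 4*4^3 + 27*6^2 = 256 + 972 = 1228
Delta = -16 * (1228) = -19648
Delta mod 7 = 1

Delta = 1 (mod 7)


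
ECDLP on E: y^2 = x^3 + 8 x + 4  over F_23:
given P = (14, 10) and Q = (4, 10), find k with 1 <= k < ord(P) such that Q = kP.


Enumerate multiples of P until we hit Q = (4, 10):
  1P = (14, 10)
  2P = (21, 16)
  3P = (0, 2)
  4P = (22, 15)
  5P = (5, 10)
  6P = (4, 13)
  7P = (9, 0)
  8P = (4, 10)
Match found at i = 8.

k = 8


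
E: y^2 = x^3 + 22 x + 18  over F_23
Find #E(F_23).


For each x in F_23, count y with y^2 = x^3 + 22 x + 18 mod 23:
  x = 0: RHS = 18, y in [8, 15]  -> 2 point(s)
  x = 1: RHS = 18, y in [8, 15]  -> 2 point(s)
  x = 2: RHS = 1, y in [1, 22]  -> 2 point(s)
  x = 4: RHS = 9, y in [3, 20]  -> 2 point(s)
  x = 5: RHS = 0, y in [0]  -> 1 point(s)
  x = 7: RHS = 9, y in [3, 20]  -> 2 point(s)
  x = 8: RHS = 16, y in [4, 19]  -> 2 point(s)
  x = 9: RHS = 2, y in [5, 18]  -> 2 point(s)
  x = 11: RHS = 4, y in [2, 21]  -> 2 point(s)
  x = 12: RHS = 9, y in [3, 20]  -> 2 point(s)
  x = 16: RHS = 4, y in [2, 21]  -> 2 point(s)
  x = 18: RHS = 13, y in [6, 17]  -> 2 point(s)
  x = 19: RHS = 4, y in [2, 21]  -> 2 point(s)
  x = 21: RHS = 12, y in [9, 14]  -> 2 point(s)
  x = 22: RHS = 18, y in [8, 15]  -> 2 point(s)
Affine points: 29. Add the point at infinity: total = 30.

#E(F_23) = 30


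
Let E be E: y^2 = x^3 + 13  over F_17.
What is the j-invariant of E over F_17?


Delta = -16(4 a^3 + 27 b^2) mod 17 = 7
-1728 * (4 a)^3 = -1728 * (4*0)^3 mod 17 = 0
j = 0 * 7^(-1) mod 17 = 0

j = 0 (mod 17)


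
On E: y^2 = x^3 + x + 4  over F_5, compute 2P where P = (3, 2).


Doubling: s = (3 x1^2 + a) / (2 y1)
s = (3*3^2 + 1) / (2*2) mod 5 = 2
x3 = s^2 - 2 x1 mod 5 = 2^2 - 2*3 = 3
y3 = s (x1 - x3) - y1 mod 5 = 2 * (3 - 3) - 2 = 3

2P = (3, 3)


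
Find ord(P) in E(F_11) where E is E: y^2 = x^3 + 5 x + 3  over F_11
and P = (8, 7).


Compute successive multiples of P until we hit O:
  1P = (8, 7)
  2P = (0, 5)
  3P = (1, 3)
  4P = (3, 10)
  5P = (3, 1)
  6P = (1, 8)
  7P = (0, 6)
  8P = (8, 4)
  ... (continuing to 9P)
  9P = O

ord(P) = 9


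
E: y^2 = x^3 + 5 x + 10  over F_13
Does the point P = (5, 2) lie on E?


Check whether y^2 = x^3 + 5 x + 10 (mod 13) for (x, y) = (5, 2).
LHS: y^2 = 2^2 mod 13 = 4
RHS: x^3 + 5 x + 10 = 5^3 + 5*5 + 10 mod 13 = 4
LHS = RHS

Yes, on the curve


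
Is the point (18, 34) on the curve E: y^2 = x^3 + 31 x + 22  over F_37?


Check whether y^2 = x^3 + 31 x + 22 (mod 37) for (x, y) = (18, 34).
LHS: y^2 = 34^2 mod 37 = 9
RHS: x^3 + 31 x + 22 = 18^3 + 31*18 + 22 mod 37 = 11
LHS != RHS

No, not on the curve


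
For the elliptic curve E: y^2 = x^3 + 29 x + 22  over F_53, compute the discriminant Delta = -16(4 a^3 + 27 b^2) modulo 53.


4 a^3 + 27 b^2 = 4*29^3 + 27*22^2 = 97556 + 13068 = 110624
Delta = -16 * (110624) = -1769984
Delta mod 53 = 4

Delta = 4 (mod 53)


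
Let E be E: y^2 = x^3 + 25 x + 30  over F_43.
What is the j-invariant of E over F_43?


Delta = -16(4 a^3 + 27 b^2) mod 43 = 14
-1728 * (4 a)^3 = -1728 * (4*25)^3 mod 43 = 21
j = 21 * 14^(-1) mod 43 = 23

j = 23 (mod 43)


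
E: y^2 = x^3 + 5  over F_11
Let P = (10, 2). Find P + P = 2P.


Doubling: s = (3 x1^2 + a) / (2 y1)
s = (3*10^2 + 0) / (2*2) mod 11 = 9
x3 = s^2 - 2 x1 mod 11 = 9^2 - 2*10 = 6
y3 = s (x1 - x3) - y1 mod 11 = 9 * (10 - 6) - 2 = 1

2P = (6, 1)


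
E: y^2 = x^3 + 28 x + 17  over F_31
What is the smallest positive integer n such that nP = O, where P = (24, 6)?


Compute successive multiples of P until we hit O:
  1P = (24, 6)
  2P = (3, 29)
  3P = (22, 11)
  4P = (30, 9)
  5P = (16, 29)
  6P = (23, 26)
  7P = (12, 2)
  8P = (2, 22)
  ... (continuing to 28P)
  28P = O

ord(P) = 28


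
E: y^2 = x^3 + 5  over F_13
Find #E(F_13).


For each x in F_13, count y with y^2 = x^3 + 0 x + 5 mod 13:
  x = 2: RHS = 0, y in [0]  -> 1 point(s)
  x = 4: RHS = 4, y in [2, 11]  -> 2 point(s)
  x = 5: RHS = 0, y in [0]  -> 1 point(s)
  x = 6: RHS = 0, y in [0]  -> 1 point(s)
  x = 7: RHS = 10, y in [6, 7]  -> 2 point(s)
  x = 8: RHS = 10, y in [6, 7]  -> 2 point(s)
  x = 10: RHS = 4, y in [2, 11]  -> 2 point(s)
  x = 11: RHS = 10, y in [6, 7]  -> 2 point(s)
  x = 12: RHS = 4, y in [2, 11]  -> 2 point(s)
Affine points: 15. Add the point at infinity: total = 16.

#E(F_13) = 16


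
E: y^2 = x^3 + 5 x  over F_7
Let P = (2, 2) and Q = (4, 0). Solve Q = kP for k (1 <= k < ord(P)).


Enumerate multiples of P until we hit Q = (4, 0):
  1P = (2, 2)
  2P = (4, 0)
Match found at i = 2.

k = 2


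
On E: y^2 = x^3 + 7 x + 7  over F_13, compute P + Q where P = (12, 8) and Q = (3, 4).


P != Q, so use the chord formula.
s = (y2 - y1) / (x2 - x1) = (9) / (4) mod 13 = 12
x3 = s^2 - x1 - x2 mod 13 = 12^2 - 12 - 3 = 12
y3 = s (x1 - x3) - y1 mod 13 = 12 * (12 - 12) - 8 = 5

P + Q = (12, 5)


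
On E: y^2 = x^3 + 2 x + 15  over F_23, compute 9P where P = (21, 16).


k = 9 = 1001_2 (binary, LSB first: 1001)
Double-and-add from P = (21, 16):
  bit 0 = 1: acc = O + (21, 16) = (21, 16)
  bit 1 = 0: acc unchanged = (21, 16)
  bit 2 = 0: acc unchanged = (21, 16)
  bit 3 = 1: acc = (21, 16) + (3, 5) = (2, 2)

9P = (2, 2)


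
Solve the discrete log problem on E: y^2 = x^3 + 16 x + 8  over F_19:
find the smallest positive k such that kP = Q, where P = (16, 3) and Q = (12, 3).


Enumerate multiples of P until we hit Q = (12, 3):
  1P = (16, 3)
  2P = (3, 11)
  3P = (6, 4)
  4P = (1, 5)
  5P = (7, 11)
  6P = (5, 2)
  7P = (9, 8)
  8P = (17, 14)
  9P = (12, 3)
Match found at i = 9.

k = 9


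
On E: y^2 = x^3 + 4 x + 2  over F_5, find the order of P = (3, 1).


Compute successive multiples of P until we hit O:
  1P = (3, 1)
  2P = (3, 4)
  3P = O

ord(P) = 3


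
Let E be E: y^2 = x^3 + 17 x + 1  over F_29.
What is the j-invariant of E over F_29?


Delta = -16(4 a^3 + 27 b^2) mod 29 = 18
-1728 * (4 a)^3 = -1728 * (4*17)^3 mod 29 = 23
j = 23 * 18^(-1) mod 29 = 19

j = 19 (mod 29)


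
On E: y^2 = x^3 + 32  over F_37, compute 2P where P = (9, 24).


Doubling: s = (3 x1^2 + a) / (2 y1)
s = (3*9^2 + 0) / (2*24) mod 37 = 12
x3 = s^2 - 2 x1 mod 37 = 12^2 - 2*9 = 15
y3 = s (x1 - x3) - y1 mod 37 = 12 * (9 - 15) - 24 = 15

2P = (15, 15)


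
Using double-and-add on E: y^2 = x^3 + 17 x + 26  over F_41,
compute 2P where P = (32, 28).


k = 2 = 10_2 (binary, LSB first: 01)
Double-and-add from P = (32, 28):
  bit 0 = 0: acc unchanged = O
  bit 1 = 1: acc = O + (36, 12) = (36, 12)

2P = (36, 12)


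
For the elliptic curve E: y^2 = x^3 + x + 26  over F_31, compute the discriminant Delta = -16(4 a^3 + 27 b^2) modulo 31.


4 a^3 + 27 b^2 = 4*1^3 + 27*26^2 = 4 + 18252 = 18256
Delta = -16 * (18256) = -292096
Delta mod 31 = 17

Delta = 17 (mod 31)


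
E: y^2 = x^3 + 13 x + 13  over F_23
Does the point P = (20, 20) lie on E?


Check whether y^2 = x^3 + 13 x + 13 (mod 23) for (x, y) = (20, 20).
LHS: y^2 = 20^2 mod 23 = 9
RHS: x^3 + 13 x + 13 = 20^3 + 13*20 + 13 mod 23 = 16
LHS != RHS

No, not on the curve


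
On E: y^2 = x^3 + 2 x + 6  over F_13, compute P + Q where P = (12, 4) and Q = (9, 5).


P != Q, so use the chord formula.
s = (y2 - y1) / (x2 - x1) = (1) / (10) mod 13 = 4
x3 = s^2 - x1 - x2 mod 13 = 4^2 - 12 - 9 = 8
y3 = s (x1 - x3) - y1 mod 13 = 4 * (12 - 8) - 4 = 12

P + Q = (8, 12)


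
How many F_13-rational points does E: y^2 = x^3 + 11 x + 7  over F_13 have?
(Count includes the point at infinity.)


For each x in F_13, count y with y^2 = x^3 + 11 x + 7 mod 13:
  x = 6: RHS = 3, y in [4, 9]  -> 2 point(s)
  x = 8: RHS = 9, y in [3, 10]  -> 2 point(s)
  x = 9: RHS = 3, y in [4, 9]  -> 2 point(s)
  x = 10: RHS = 12, y in [5, 8]  -> 2 point(s)
  x = 11: RHS = 3, y in [4, 9]  -> 2 point(s)
Affine points: 10. Add the point at infinity: total = 11.

#E(F_13) = 11


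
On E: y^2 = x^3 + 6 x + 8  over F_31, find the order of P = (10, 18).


Compute successive multiples of P until we hit O:
  1P = (10, 18)
  2P = (29, 22)
  3P = (30, 30)
  4P = (5, 16)
  5P = (5, 15)
  6P = (30, 1)
  7P = (29, 9)
  8P = (10, 13)
  ... (continuing to 9P)
  9P = O

ord(P) = 9


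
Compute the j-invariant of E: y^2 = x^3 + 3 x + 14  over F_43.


Delta = -16(4 a^3 + 27 b^2) mod 43 = 30
-1728 * (4 a)^3 = -1728 * (4*3)^3 mod 43 = 22
j = 22 * 30^(-1) mod 43 = 38

j = 38 (mod 43)


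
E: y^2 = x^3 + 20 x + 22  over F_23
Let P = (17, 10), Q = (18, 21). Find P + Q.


P != Q, so use the chord formula.
s = (y2 - y1) / (x2 - x1) = (11) / (1) mod 23 = 11
x3 = s^2 - x1 - x2 mod 23 = 11^2 - 17 - 18 = 17
y3 = s (x1 - x3) - y1 mod 23 = 11 * (17 - 17) - 10 = 13

P + Q = (17, 13)


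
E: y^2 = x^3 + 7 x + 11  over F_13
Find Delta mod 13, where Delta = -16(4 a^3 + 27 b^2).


4 a^3 + 27 b^2 = 4*7^3 + 27*11^2 = 1372 + 3267 = 4639
Delta = -16 * (4639) = -74224
Delta mod 13 = 6

Delta = 6 (mod 13)


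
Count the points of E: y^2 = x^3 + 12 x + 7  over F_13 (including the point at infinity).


For each x in F_13, count y with y^2 = x^3 + 12 x + 7 mod 13:
  x = 2: RHS = 0, y in [0]  -> 1 point(s)
  x = 5: RHS = 10, y in [6, 7]  -> 2 point(s)
  x = 6: RHS = 9, y in [3, 10]  -> 2 point(s)
  x = 8: RHS = 4, y in [2, 11]  -> 2 point(s)
  x = 9: RHS = 12, y in [5, 8]  -> 2 point(s)
  x = 10: RHS = 9, y in [3, 10]  -> 2 point(s)
  x = 11: RHS = 1, y in [1, 12]  -> 2 point(s)
Affine points: 13. Add the point at infinity: total = 14.

#E(F_13) = 14


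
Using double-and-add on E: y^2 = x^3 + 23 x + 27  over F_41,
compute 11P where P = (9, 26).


k = 11 = 1011_2 (binary, LSB first: 1101)
Double-and-add from P = (9, 26):
  bit 0 = 1: acc = O + (9, 26) = (9, 26)
  bit 1 = 1: acc = (9, 26) + (28, 14) = (27, 35)
  bit 2 = 0: acc unchanged = (27, 35)
  bit 3 = 1: acc = (27, 35) + (2, 9) = (14, 31)

11P = (14, 31)


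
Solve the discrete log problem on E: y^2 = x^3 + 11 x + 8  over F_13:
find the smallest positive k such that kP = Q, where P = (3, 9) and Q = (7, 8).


Enumerate multiples of P until we hit Q = (7, 8):
  1P = (3, 9)
  2P = (6, 2)
  3P = (8, 7)
  4P = (11, 2)
  5P = (2, 8)
  6P = (9, 11)
  7P = (4, 8)
  8P = (7, 8)
Match found at i = 8.

k = 8


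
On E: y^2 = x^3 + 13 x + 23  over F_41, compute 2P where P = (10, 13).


Doubling: s = (3 x1^2 + a) / (2 y1)
s = (3*10^2 + 13) / (2*13) mod 41 = 1
x3 = s^2 - 2 x1 mod 41 = 1^2 - 2*10 = 22
y3 = s (x1 - x3) - y1 mod 41 = 1 * (10 - 22) - 13 = 16

2P = (22, 16)


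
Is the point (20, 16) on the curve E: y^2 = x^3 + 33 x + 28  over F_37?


Check whether y^2 = x^3 + 33 x + 28 (mod 37) for (x, y) = (20, 16).
LHS: y^2 = 16^2 mod 37 = 34
RHS: x^3 + 33 x + 28 = 20^3 + 33*20 + 28 mod 37 = 30
LHS != RHS

No, not on the curve


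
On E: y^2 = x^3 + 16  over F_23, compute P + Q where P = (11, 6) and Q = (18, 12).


P != Q, so use the chord formula.
s = (y2 - y1) / (x2 - x1) = (6) / (7) mod 23 = 14
x3 = s^2 - x1 - x2 mod 23 = 14^2 - 11 - 18 = 6
y3 = s (x1 - x3) - y1 mod 23 = 14 * (11 - 6) - 6 = 18

P + Q = (6, 18)


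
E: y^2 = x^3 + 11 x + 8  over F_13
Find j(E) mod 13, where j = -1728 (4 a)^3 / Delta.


Delta = -16(4 a^3 + 27 b^2) mod 13 = 8
-1728 * (4 a)^3 = -1728 * (4*11)^3 mod 13 = 8
j = 8 * 8^(-1) mod 13 = 1

j = 1 (mod 13)


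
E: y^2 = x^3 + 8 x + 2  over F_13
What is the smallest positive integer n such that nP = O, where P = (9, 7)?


Compute successive multiples of P until we hit O:
  1P = (9, 7)
  2P = (11, 11)
  3P = (10, 4)
  4P = (3, 1)
  5P = (2, 0)
  6P = (3, 12)
  7P = (10, 9)
  8P = (11, 2)
  ... (continuing to 10P)
  10P = O

ord(P) = 10


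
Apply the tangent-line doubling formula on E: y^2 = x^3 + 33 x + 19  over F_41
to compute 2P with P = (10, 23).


Doubling: s = (3 x1^2 + a) / (2 y1)
s = (3*10^2 + 33) / (2*23) mod 41 = 1
x3 = s^2 - 2 x1 mod 41 = 1^2 - 2*10 = 22
y3 = s (x1 - x3) - y1 mod 41 = 1 * (10 - 22) - 23 = 6

2P = (22, 6)


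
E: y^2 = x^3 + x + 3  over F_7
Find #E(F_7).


For each x in F_7, count y with y^2 = x^3 + 1 x + 3 mod 7:
  x = 4: RHS = 1, y in [1, 6]  -> 2 point(s)
  x = 5: RHS = 0, y in [0]  -> 1 point(s)
  x = 6: RHS = 1, y in [1, 6]  -> 2 point(s)
Affine points: 5. Add the point at infinity: total = 6.

#E(F_7) = 6


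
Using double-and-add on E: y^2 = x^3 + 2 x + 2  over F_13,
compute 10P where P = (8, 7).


k = 10 = 1010_2 (binary, LSB first: 0101)
Double-and-add from P = (8, 7):
  bit 0 = 0: acc unchanged = O
  bit 1 = 1: acc = O + (11, 9) = (11, 9)
  bit 2 = 0: acc unchanged = (11, 9)
  bit 3 = 1: acc = (11, 9) + (4, 3) = (12, 5)

10P = (12, 5)


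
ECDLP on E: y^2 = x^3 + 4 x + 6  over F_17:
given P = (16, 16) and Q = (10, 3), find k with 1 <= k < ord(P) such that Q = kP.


Enumerate multiples of P until we hit Q = (10, 3):
  1P = (16, 16)
  2P = (10, 14)
  3P = (10, 3)
Match found at i = 3.

k = 3


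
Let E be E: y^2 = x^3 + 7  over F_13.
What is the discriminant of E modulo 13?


4 a^3 + 27 b^2 = 4*0^3 + 27*7^2 = 0 + 1323 = 1323
Delta = -16 * (1323) = -21168
Delta mod 13 = 9

Delta = 9 (mod 13)


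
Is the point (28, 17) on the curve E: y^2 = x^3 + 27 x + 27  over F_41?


Check whether y^2 = x^3 + 27 x + 27 (mod 41) for (x, y) = (28, 17).
LHS: y^2 = 17^2 mod 41 = 2
RHS: x^3 + 27 x + 27 = 28^3 + 27*28 + 27 mod 41 = 21
LHS != RHS

No, not on the curve


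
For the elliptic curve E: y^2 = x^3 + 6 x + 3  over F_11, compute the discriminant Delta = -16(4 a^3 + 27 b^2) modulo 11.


4 a^3 + 27 b^2 = 4*6^3 + 27*3^2 = 864 + 243 = 1107
Delta = -16 * (1107) = -17712
Delta mod 11 = 9

Delta = 9 (mod 11)


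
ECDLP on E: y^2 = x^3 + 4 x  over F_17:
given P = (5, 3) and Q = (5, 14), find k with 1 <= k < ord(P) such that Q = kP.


Enumerate multiples of P until we hit Q = (5, 14):
  1P = (5, 3)
  2P = (8, 0)
  3P = (5, 14)
Match found at i = 3.

k = 3


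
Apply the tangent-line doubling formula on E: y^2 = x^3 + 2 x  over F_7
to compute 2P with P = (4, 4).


Doubling: s = (3 x1^2 + a) / (2 y1)
s = (3*4^2 + 2) / (2*4) mod 7 = 1
x3 = s^2 - 2 x1 mod 7 = 1^2 - 2*4 = 0
y3 = s (x1 - x3) - y1 mod 7 = 1 * (4 - 0) - 4 = 0

2P = (0, 0)


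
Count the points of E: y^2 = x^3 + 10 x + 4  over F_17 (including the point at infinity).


For each x in F_17, count y with y^2 = x^3 + 10 x + 4 mod 17:
  x = 0: RHS = 4, y in [2, 15]  -> 2 point(s)
  x = 1: RHS = 15, y in [7, 10]  -> 2 point(s)
  x = 2: RHS = 15, y in [7, 10]  -> 2 point(s)
  x = 5: RHS = 9, y in [3, 14]  -> 2 point(s)
  x = 6: RHS = 8, y in [5, 12]  -> 2 point(s)
  x = 7: RHS = 9, y in [3, 14]  -> 2 point(s)
  x = 8: RHS = 1, y in [1, 16]  -> 2 point(s)
  x = 10: RHS = 16, y in [4, 13]  -> 2 point(s)
  x = 11: RHS = 0, y in [0]  -> 1 point(s)
  x = 12: RHS = 16, y in [4, 13]  -> 2 point(s)
  x = 13: RHS = 2, y in [6, 11]  -> 2 point(s)
  x = 14: RHS = 15, y in [7, 10]  -> 2 point(s)
Affine points: 23. Add the point at infinity: total = 24.

#E(F_17) = 24


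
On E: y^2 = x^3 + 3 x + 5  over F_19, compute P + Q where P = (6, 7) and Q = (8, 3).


P != Q, so use the chord formula.
s = (y2 - y1) / (x2 - x1) = (15) / (2) mod 19 = 17
x3 = s^2 - x1 - x2 mod 19 = 17^2 - 6 - 8 = 9
y3 = s (x1 - x3) - y1 mod 19 = 17 * (6 - 9) - 7 = 18

P + Q = (9, 18)


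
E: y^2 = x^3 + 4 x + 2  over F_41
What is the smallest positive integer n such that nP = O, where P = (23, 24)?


Compute successive multiples of P until we hit O:
  1P = (23, 24)
  2P = (3, 0)
  3P = (23, 17)
  4P = O

ord(P) = 4


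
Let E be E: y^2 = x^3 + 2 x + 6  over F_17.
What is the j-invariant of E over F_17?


Delta = -16(4 a^3 + 27 b^2) mod 17 = 1
-1728 * (4 a)^3 = -1728 * (4*2)^3 mod 17 = 12
j = 12 * 1^(-1) mod 17 = 12

j = 12 (mod 17)


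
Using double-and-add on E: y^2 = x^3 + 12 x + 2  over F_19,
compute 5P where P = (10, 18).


k = 5 = 101_2 (binary, LSB first: 101)
Double-and-add from P = (10, 18):
  bit 0 = 1: acc = O + (10, 18) = (10, 18)
  bit 1 = 0: acc unchanged = (10, 18)
  bit 2 = 1: acc = (10, 18) + (5, 15) = (15, 17)

5P = (15, 17)


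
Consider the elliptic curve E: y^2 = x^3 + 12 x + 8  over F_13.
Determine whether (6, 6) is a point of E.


Check whether y^2 = x^3 + 12 x + 8 (mod 13) for (x, y) = (6, 6).
LHS: y^2 = 6^2 mod 13 = 10
RHS: x^3 + 12 x + 8 = 6^3 + 12*6 + 8 mod 13 = 10
LHS = RHS

Yes, on the curve


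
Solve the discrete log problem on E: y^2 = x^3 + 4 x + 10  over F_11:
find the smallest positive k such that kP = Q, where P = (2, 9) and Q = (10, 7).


Enumerate multiples of P until we hit Q = (10, 7):
  1P = (2, 9)
  2P = (1, 9)
  3P = (8, 2)
  4P = (10, 4)
  5P = (3, 4)
  6P = (9, 4)
  7P = (5, 1)
  8P = (5, 10)
  9P = (9, 7)
  10P = (3, 7)
  11P = (10, 7)
Match found at i = 11.

k = 11
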